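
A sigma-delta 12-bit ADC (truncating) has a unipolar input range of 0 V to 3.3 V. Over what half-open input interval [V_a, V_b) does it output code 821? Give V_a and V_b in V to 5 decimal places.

[0.66145 V, 0.66226 V)

LSB = 3.3/2^12 = 0.806 mV.
V_a = V_low + 821·LSB = 0.66145 V; V_b = V_low + 822·LSB = 0.662256 V.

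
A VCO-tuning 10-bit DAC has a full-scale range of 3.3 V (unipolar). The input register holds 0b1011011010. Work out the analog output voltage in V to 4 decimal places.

LSB = 3.3 V / 2^10 = 3.223 mV.
Code 0b1011011010 = 730 decimal.
V_out = 0 + 730 × 0.00322266 V = 2.35254 V.

2.3525 V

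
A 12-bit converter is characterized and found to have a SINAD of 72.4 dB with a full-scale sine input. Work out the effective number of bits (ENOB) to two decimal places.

ENOB = (SINAD − 1.76) / 6.02 = (72.4 − 1.76)/6.02 = 11.734.

11.73 bits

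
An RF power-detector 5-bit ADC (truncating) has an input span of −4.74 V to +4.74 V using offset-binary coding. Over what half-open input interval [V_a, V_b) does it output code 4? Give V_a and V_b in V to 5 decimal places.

LSB = 9.48/2^5 = 296.250 mV.
V_a = V_low + 4·LSB = -3.555 V; V_b = V_low + 5·LSB = -3.25875 V.

[-3.55500 V, -3.25875 V)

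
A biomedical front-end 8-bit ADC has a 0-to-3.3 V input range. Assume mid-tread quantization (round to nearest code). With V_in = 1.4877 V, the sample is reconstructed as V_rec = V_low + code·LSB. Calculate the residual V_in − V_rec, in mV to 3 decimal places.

LSB = 3.3/2^8 = 12.891 mV.
(V_in − V_low)/LSB = (1.4877 − 0)/0.0128906 = 115.4095 → code 115 (round).
Code 115 maps back to 0 + 115×0.0128906 V = 1.4824219 V.
Error = 1.4877 − 1.4824219 = 0.00527812 V = 5.278 mV.

5.278 mV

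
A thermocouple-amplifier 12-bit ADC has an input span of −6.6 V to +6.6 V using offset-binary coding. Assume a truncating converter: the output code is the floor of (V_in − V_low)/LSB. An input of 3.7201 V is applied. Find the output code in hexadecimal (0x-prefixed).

Full-scale span = 13.2 V; LSB = 13.2/2^12 = 3.223 mV.
(V_in − V_low)/LSB = (3.7201 − (−6.6)) / 0.00322266 = 3202.358.
So the output code is 3202.
In hexadecimal (0x-prefixed): 0xC82.

code 0xC82 (decimal 3202)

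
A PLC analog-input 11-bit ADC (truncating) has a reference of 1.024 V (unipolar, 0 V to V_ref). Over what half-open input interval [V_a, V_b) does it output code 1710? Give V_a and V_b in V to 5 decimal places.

[0.85500 V, 0.85550 V)

LSB = 1.024/2^11 = 0.500 mV.
V_a = V_low + 1710·LSB = 0.855 V; V_b = V_low + 1711·LSB = 0.8555 V.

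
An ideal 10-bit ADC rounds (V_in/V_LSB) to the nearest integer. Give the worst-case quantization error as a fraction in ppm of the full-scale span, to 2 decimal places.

Rounding → worst-case error = ½ LSB = V_FS/2^11, so 1e+06/2048 = 488.281 ppm of full scale.

488.28 ppm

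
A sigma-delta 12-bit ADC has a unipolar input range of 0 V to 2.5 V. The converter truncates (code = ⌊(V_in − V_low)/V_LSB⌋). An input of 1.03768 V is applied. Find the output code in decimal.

code 1700

LSB = 2.5 V / 4096 = 0.610 mV.
(1.03768 − 0) / 0.000610352 = 1700.135 LSBs.
⌊·⌋(1700.135) = 1700.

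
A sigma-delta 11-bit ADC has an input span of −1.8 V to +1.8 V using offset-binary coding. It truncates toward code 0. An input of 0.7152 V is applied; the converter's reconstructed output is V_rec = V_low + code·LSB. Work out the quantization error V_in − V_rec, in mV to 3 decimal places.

Step size: 3.6 V ÷ 2^11 = 1.758 mV.
(0.7152 − (−1.8))/0.00175781 = 1430.8693; ⌊·⌋ gives code 1430.
V_rec = (−1.8) + 1430·0.00175781 = 0.71367187 V.
V_in − V_rec = 0.00152812 V = 1.528 mV.

1.528 mV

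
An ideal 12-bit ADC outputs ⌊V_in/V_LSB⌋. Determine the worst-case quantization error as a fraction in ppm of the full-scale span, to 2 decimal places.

Truncating → worst-case error = 1 LSB = V_FS/2^12, so 1e+06/4096 = 244.141 ppm of full scale.

244.14 ppm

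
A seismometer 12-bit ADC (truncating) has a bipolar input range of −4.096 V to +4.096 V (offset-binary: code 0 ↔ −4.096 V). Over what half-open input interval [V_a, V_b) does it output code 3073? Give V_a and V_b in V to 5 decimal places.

LSB = 8.192/2^12 = 2.000 mV.
V_a = V_low + 3073·LSB = 2.05 V; V_b = V_low + 3074·LSB = 2.052 V.

[2.05000 V, 2.05200 V)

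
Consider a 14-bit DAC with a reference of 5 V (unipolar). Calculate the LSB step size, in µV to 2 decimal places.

305.18 µV

Full-scale span = 5 V.
LSB = 5 / 2^14 = 5 / 16384 = 0.000305176 V = 305.18 µV.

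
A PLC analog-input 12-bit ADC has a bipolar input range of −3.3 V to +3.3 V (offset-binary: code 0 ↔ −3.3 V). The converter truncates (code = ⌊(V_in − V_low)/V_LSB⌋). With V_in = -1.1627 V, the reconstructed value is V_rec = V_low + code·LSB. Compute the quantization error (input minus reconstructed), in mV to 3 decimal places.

0.679 mV

Step size: 6.6 V ÷ 2^12 = 1.611 mV.
Scaled input = 1326.4213 LSBs, so code = 1326.
V_rec = (−3.3) + 1326·0.00161133 = -1.1633789 V.
Difference: 0.000678906 V → 0.679 mV.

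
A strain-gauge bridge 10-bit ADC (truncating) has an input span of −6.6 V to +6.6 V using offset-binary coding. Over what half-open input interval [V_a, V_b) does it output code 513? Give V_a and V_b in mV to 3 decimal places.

LSB = 13.2/2^10 = 12.891 mV.
V_a = V_low + 513·LSB = 0.0128906 V; V_b = V_low + 514·LSB = 0.0257812 V.

[12.891 mV, 25.781 mV)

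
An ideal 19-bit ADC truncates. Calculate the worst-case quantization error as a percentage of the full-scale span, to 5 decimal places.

Truncating → worst-case error = 1 LSB = V_FS/2^19, so 100/524288 = 0.000190735 % of full scale.

0.00019 %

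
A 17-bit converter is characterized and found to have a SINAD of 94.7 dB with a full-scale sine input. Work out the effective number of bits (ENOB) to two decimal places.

ENOB = (SINAD − 1.76) / 6.02 = (94.7 − 1.76)/6.02 = 15.439.

15.44 bits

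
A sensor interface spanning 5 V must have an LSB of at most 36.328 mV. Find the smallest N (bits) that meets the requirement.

8 bits

Number of steps required ≥ 5 V / 36.328 mV = 137.63.
Need 2^N ≥ 137.63; 2^7 = 128, 2^8 = 256.
Minimum N = 8.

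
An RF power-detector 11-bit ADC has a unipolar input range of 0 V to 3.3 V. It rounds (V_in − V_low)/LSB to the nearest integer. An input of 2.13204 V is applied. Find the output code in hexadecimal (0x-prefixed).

code 0x52B (decimal 1323)

LSB = 3.3 V / 2048 = 1.611 mV.
(V_in − V_low)/LSB = (2.13204 − 0) / 0.00161133 = 1323.157.
round(1323.157) = 1323.
In hexadecimal (0x-prefixed): 0x52B.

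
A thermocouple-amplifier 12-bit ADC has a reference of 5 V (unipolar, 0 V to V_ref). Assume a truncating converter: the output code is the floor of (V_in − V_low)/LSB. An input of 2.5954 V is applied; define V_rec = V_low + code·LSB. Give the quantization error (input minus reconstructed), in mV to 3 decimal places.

One LSB is 5 V / 4096 = 1.221 mV.
(2.5954 − 0)/0.0012207 = 2126.1517; ⌊·⌋ gives code 2126.
Reconstructed: 2.5952148 V.
V_in − V_rec = 0.000185156 V = 0.185 mV.

0.185 mV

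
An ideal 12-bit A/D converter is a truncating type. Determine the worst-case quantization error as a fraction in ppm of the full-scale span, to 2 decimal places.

244.14 ppm

Truncating → worst-case error = 1 LSB = V_FS/2^12, so 1e+06/4096 = 244.141 ppm of full scale.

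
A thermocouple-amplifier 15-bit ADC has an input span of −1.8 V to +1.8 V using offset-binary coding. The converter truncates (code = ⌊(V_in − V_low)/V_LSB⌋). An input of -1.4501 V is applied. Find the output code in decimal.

code 3184

With 32768 levels over 3.6 V, one step is 109.86 µV.
Input sits at 3184.868 steps above V_low.
So the output code is 3184.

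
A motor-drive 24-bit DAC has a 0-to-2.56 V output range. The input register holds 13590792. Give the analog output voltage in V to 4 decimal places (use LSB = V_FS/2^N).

LSB = 2.56 V / 2^24 = 0.15 µV.
V_out = 0 + 13590792 × 1.52588e-07 V = 2.07379 V.

2.0738 V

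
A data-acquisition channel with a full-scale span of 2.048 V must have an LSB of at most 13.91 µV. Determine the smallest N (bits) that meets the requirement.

18 bits

Number of steps required ≥ 2.048 V / 13.91 µV = 147232.21.
Need 2^N ≥ 147232.21; 2^17 = 131072, 2^18 = 262144.
Minimum N = 18.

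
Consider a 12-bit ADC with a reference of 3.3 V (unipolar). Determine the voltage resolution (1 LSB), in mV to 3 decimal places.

0.806 mV

Full-scale span = 3.3 V.
LSB = 3.3 / 2^12 = 3.3 / 4096 = 0.000805664 V = 0.806 mV.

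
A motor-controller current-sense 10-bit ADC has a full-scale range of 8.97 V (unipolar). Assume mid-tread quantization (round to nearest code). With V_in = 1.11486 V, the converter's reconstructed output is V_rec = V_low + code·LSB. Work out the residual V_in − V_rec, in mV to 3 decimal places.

2.370 mV

Step size: 8.97 V ÷ 2^10 = 8.760 mV.
(V_in − V_low)/LSB = (1.11486 − 0)/0.00875977 = 127.2705 → code 127 (round).
Code 127 maps back to 0 + 127×0.00875977 V = 1.1124902 V.
Difference: 0.00236977 V → 2.370 mV.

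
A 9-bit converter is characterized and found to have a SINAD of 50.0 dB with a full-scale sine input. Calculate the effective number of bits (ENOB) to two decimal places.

8.01 bits

ENOB = (SINAD − 1.76) / 6.02 = (50.0 − 1.76)/6.02 = 8.013.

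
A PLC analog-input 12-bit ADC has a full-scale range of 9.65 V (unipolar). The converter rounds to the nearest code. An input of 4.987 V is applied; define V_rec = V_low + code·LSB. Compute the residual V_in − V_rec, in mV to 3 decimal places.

LSB = 9.65/2^12 = 2.356 mV.
Scaled input = 2116.7619 LSBs, so code = 2117.
V_rec = 0 + 2117·0.00235596 = 4.987561 V.
V_in − V_rec = -0.000561035 V = -0.561 mV.

-0.561 mV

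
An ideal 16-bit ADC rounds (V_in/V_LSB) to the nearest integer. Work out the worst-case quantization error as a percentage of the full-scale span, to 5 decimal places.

Rounding → worst-case error = ½ LSB = V_FS/2^17, so 100/131072 = 0.000762939 % of full scale.

0.00076 %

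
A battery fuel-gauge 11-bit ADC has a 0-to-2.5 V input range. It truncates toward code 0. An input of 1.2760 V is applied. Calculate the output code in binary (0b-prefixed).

Full-scale span = 2.5 V; LSB = 2.5/2^11 = 1.221 mV.
Input sits at 1045.299 steps above V_low.
So the output code is 1045.
In binary (0b-prefixed): 0b10000010101.

code 0b10000010101 (decimal 1045)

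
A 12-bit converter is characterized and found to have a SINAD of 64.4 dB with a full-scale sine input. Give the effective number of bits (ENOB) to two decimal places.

10.41 bits

ENOB = (SINAD − 1.76) / 6.02 = (64.4 − 1.76)/6.02 = 10.405.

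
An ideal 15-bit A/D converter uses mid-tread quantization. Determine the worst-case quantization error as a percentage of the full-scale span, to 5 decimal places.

0.00153 %

Rounding → worst-case error = ½ LSB = V_FS/2^16, so 100/65536 = 0.00152588 % of full scale.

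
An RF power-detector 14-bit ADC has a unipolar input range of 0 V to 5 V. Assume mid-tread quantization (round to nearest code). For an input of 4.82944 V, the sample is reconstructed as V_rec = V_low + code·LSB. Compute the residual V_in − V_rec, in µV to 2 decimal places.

LSB = 5/2^14 = 305.18 µV.
Scaled input = 15825.1090 LSBs, so code = 15825.
V_rec = 0 + 15825·0.000305176 = 4.8294067 V.
V_in − V_rec = 3.32617e-05 V = 33.26 µV.

33.26 µV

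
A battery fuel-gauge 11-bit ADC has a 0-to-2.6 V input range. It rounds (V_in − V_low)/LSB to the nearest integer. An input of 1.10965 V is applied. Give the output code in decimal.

code 874

LSB = 2.6 V / 2048 = 1.270 mV.
(1.10965 − 0) / 0.00126953 = 874.063 LSBs.
So the output code is 874.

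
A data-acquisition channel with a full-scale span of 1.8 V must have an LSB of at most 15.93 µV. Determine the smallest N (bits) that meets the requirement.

Number of steps required ≥ 1.8 V / 15.93 µV = 112994.35.
Need 2^N ≥ 112994.35; 2^16 = 65536, 2^17 = 131072.
Minimum N = 17.

17 bits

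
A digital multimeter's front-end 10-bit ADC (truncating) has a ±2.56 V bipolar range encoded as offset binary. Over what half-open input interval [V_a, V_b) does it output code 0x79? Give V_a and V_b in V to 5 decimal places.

LSB = 5.12/2^10 = 5.000 mV.
Code 0x79 = 121 decimal.
V_a = V_low + 121·LSB = -1.955 V; V_b = V_low + 122·LSB = -1.95 V.

[-1.95500 V, -1.95000 V)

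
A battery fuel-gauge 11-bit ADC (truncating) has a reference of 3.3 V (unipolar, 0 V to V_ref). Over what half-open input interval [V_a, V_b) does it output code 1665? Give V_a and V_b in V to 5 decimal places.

LSB = 3.3/2^11 = 1.611 mV.
V_a = V_low + 1665·LSB = 2.68286 V; V_b = V_low + 1666·LSB = 2.68447 V.

[2.68286 V, 2.68447 V)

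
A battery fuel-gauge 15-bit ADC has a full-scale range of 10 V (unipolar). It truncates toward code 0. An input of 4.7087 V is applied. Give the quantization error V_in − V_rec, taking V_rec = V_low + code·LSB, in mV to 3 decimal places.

0.143 mV

Step size: 10 V ÷ 2^15 = 305.18 µV.
Scaled input = 15429.4682 LSBs, so code = 15429.
Code 15429 maps back to 0 + 15429×0.000305176 V = 4.7085571 V.
V_in − V_rec = 0.000142871 V = 0.143 mV.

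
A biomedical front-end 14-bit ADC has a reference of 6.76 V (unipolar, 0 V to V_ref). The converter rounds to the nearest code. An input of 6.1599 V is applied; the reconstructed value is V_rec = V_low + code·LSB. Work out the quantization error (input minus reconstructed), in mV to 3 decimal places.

Step size: 6.76 V ÷ 2^14 = 412.60 µV.
Scaled input = 14929.5564 LSBs, so code = 14930.
V_rec = 0 + 14930·0.000412598 = 6.160083 V.
V_in − V_rec = -0.000183008 V = -0.183 mV.

-0.183 mV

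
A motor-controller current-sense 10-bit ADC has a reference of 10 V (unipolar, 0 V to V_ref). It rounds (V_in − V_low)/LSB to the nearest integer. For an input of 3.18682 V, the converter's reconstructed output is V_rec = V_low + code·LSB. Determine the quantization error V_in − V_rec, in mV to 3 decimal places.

Step size: 10 V ÷ 2^10 = 9.766 mV.
Scaled input = 326.3304 LSBs, so code = 326.
Reconstructed: 3.1835938 V.
Difference: 0.00322625 V → 3.226 mV.

3.226 mV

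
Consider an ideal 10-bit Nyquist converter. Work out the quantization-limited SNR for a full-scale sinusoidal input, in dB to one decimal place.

SNR ≈ 6.02·N + 1.76 dB = 6.02·10 + 1.76 = 61.96 dB.

62.0 dB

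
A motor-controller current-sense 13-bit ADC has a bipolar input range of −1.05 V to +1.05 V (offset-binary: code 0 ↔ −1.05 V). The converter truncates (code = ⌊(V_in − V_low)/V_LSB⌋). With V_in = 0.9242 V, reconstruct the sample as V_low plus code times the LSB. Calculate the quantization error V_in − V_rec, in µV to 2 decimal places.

Step size: 2.1 V ÷ 2^13 = 256.35 µV.
Scaled input = 7701.2602 LSBs, so code = 7701.
Code 7701 maps back to (−1.05) + 7701×0.000256348 V = 0.9241333 V.
V_in − V_rec = 6.66992e-05 V = 66.70 µV.

66.70 µV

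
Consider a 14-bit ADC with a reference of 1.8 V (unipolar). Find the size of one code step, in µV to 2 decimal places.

Full-scale span = 1.8 V.
LSB = 1.8 / 2^14 = 1.8 / 16384 = 0.000109863 V = 109.86 µV.

109.86 µV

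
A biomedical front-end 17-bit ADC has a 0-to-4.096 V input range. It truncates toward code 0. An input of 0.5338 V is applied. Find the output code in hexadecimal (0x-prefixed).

code 0x42B9 (decimal 17081)

Full-scale span = 4.096 V; LSB = 4.096/2^17 = 31.25 µV.
(V_in − V_low)/LSB = (0.5338 − 0) / 3.125e-05 = 17081.600.
⌊·⌋(17081.600) = 17081.
In hexadecimal (0x-prefixed): 0x42B9.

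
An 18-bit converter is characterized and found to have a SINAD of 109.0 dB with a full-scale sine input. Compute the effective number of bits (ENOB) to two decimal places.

ENOB = (SINAD − 1.76) / 6.02 = (109.0 − 1.76)/6.02 = 17.814.

17.81 bits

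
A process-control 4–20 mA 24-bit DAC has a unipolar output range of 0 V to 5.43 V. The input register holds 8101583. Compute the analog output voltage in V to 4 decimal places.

LSB = 5.43 V / 2^24 = 0.32 µV.
V_out = 0 + 8101583 × 3.23653e-07 V = 2.6221 V.

2.6221 V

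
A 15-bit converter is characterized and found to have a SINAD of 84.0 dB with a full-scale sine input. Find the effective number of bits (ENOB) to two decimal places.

13.66 bits

ENOB = (SINAD − 1.76) / 6.02 = (84.0 − 1.76)/6.02 = 13.661.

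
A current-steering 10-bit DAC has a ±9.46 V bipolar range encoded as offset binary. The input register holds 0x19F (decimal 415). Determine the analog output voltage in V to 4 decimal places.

LSB = 18.92 V / 2^10 = 18.477 mV.
Code 0x19F = 415 decimal.
V_out = (−9.46) + 415 × 0.0184766 V = -1.79223 V.

-1.7922 V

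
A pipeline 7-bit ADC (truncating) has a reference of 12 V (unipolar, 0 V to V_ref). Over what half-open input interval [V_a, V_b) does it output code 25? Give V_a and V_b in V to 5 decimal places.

LSB = 12/2^7 = 93.750 mV.
V_a = V_low + 25·LSB = 2.34375 V; V_b = V_low + 26·LSB = 2.4375 V.

[2.34375 V, 2.43750 V)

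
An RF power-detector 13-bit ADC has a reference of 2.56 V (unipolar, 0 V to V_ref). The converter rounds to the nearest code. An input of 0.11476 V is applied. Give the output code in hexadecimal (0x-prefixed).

code 0x16F (decimal 367)

LSB = 2.56 V / 8192 = 312.50 µV.
Input sits at 367.232 steps above V_low.
So the output code is 367.
In hexadecimal (0x-prefixed): 0x16F.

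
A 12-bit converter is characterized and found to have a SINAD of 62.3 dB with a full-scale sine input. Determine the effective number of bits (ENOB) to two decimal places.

10.06 bits

ENOB = (SINAD − 1.76) / 6.02 = (62.3 − 1.76)/6.02 = 10.056.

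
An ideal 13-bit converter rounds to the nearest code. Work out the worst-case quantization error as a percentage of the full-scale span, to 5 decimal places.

0.00610 %

Rounding → worst-case error = ½ LSB = V_FS/2^14, so 100/16384 = 0.00610352 % of full scale.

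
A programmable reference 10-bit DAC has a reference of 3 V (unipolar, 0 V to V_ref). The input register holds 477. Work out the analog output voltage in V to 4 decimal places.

1.3975 V

LSB = 3 V / 2^10 = 2.930 mV.
V_out = 0 + 477 × 0.00292969 V = 1.39746 V.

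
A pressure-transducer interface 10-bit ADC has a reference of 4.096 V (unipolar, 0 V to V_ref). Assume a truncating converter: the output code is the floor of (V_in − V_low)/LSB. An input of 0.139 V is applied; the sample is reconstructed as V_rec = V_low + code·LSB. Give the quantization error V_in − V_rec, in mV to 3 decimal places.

3.000 mV

One LSB is 4.096 V / 1024 = 4.000 mV.
(V_in − V_low)/LSB = (0.139 − 0)/0.004 = 34.7500 → code 34 (floor).
Code 34 maps back to 0 + 34×0.004 V = 0.136 V.
Error = 0.139 − 0.136 = 0.003 V = 3.000 mV.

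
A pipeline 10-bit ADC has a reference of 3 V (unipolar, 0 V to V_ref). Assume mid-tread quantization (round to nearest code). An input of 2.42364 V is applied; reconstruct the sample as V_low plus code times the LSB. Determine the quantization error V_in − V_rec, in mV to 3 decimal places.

Step size: 3 V ÷ 2^10 = 2.930 mV.
(V_in − V_low)/LSB = (2.42364 − 0)/0.00292969 = 827.2691 → code 827 (round).
V_rec = 0 + 827·0.00292969 = 2.4228516 V.
Difference: 0.000788437 V → 0.788 mV.

0.788 mV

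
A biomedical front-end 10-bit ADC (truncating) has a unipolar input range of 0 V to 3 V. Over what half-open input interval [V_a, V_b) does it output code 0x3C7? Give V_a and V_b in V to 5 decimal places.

[2.83301 V, 2.83594 V)

LSB = 3/2^10 = 2.930 mV.
Code 0x3C7 = 967 decimal.
V_a = V_low + 967·LSB = 2.83301 V; V_b = V_low + 968·LSB = 2.83594 V.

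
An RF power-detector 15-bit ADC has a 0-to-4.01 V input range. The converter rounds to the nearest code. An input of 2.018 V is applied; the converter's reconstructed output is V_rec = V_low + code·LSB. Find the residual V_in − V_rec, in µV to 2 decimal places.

One LSB is 4.01 V / 32768 = 122.38 µV.
(2.018 − 0)/0.000122375 = 16490.2304; round gives code 16490.
Code 16490 maps back to 0 + 16490×0.000122375 V = 2.0179718 V.
Error = 2.018 − 2.0179718 = 2.81982e-05 V = 28.20 µV.

28.20 µV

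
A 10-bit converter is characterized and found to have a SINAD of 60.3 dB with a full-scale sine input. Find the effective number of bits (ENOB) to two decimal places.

9.72 bits

ENOB = (SINAD − 1.76) / 6.02 = (60.3 − 1.76)/6.02 = 9.724.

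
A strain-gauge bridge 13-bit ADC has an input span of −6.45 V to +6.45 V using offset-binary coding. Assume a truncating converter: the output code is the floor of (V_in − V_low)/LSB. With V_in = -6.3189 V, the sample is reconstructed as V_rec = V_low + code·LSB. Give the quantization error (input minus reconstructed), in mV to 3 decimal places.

0.399 mV

One LSB is 12.9 V / 8192 = 1.575 mV.
(-6.3189 − (−6.45))/0.00157471 = 83.2536; ⌊·⌋ gives code 83.
V_rec = (−6.45) + 83·0.00157471 = -6.3192993 V.
V_in − V_rec = 0.000399316 V = 0.399 mV.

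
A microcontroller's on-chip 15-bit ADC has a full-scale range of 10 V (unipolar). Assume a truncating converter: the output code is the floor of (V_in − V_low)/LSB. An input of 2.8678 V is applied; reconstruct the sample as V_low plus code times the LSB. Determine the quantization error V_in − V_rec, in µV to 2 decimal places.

Step size: 10 V ÷ 2^15 = 305.18 µV.
Scaled input = 9397.2070 LSBs, so code = 9397.
Code 9397 maps back to 0 + 9397×0.000305176 V = 2.8677368 V.
Difference: 6.31836e-05 V → 63.18 µV.

63.18 µV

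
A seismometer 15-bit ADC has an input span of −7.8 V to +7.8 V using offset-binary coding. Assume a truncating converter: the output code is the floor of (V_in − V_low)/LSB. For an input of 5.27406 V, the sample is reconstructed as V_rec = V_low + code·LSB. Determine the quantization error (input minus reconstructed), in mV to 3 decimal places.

One LSB is 15.6 V / 32768 = 476.07 µV.
Scaled input = 27462.2306 LSBs, so code = 27462.
Reconstructed: 5.2739502 V.
V_in − V_rec = 0.000109805 V = 0.110 mV.

0.110 mV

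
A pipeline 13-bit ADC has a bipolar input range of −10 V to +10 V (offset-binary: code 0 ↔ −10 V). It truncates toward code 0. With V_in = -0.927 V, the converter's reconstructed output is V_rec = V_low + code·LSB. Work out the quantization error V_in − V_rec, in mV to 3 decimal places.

0.734 mV

One LSB is 20 V / 8192 = 2.441 mV.
(V_in − V_low)/LSB = (-0.927 − (−10))/0.00244141 = 3716.3008 → code 3716 (floor).
Reconstructed: -0.92773438 V.
Error = -0.927 − (−0.92773438) = 0.000734375 V = 0.734 mV.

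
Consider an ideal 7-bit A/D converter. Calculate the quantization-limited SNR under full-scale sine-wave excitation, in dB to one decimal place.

43.9 dB

SNR ≈ 6.02·N + 1.76 dB = 6.02·7 + 1.76 = 43.90 dB.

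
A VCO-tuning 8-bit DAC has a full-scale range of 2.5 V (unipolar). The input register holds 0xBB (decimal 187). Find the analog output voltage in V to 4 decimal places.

LSB = 2.5 V / 2^8 = 9.766 mV.
Code 0xBB = 187 decimal.
V_out = 0 + 187 × 0.00976562 V = 1.82617 V.

1.8262 V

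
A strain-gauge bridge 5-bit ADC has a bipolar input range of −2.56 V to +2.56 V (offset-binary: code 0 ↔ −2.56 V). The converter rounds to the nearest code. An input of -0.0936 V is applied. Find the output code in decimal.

code 15

With 32 levels over 5.12 V, one step is 160.000 mV.
(V_in − V_low)/LSB = (-0.0936 − (−2.56)) / 0.16 = 15.415.
round(15.415) = 15.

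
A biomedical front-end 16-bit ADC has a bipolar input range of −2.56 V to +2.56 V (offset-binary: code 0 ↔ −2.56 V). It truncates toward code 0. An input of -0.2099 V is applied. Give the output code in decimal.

code 30081

With 65536 levels over 5.12 V, one step is 78.12 µV.
Input sits at 30081.280 steps above V_low.
So the output code is 30081.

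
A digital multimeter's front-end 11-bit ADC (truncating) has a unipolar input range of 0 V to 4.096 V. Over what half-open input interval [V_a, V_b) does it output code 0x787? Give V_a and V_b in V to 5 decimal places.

[3.85400 V, 3.85600 V)

LSB = 4.096/2^11 = 2.000 mV.
Code 0x787 = 1927 decimal.
V_a = V_low + 1927·LSB = 3.854 V; V_b = V_low + 1928·LSB = 3.856 V.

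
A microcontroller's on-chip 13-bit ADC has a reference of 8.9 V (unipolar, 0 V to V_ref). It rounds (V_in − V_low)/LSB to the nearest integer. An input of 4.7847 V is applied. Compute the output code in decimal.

code 4404

With 8192 levels over 8.9 V, one step is 1.086 mV.
(4.7847 − 0) / 0.00108643 = 4404.074 LSBs.
So the output code is 4404.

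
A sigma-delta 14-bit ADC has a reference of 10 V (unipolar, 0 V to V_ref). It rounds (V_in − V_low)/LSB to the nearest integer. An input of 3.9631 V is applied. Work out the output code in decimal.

code 6493

LSB = 10 V / 16384 = 0.610 mV.
Input sits at 6493.143 steps above V_low.
round(6493.143) = 6493.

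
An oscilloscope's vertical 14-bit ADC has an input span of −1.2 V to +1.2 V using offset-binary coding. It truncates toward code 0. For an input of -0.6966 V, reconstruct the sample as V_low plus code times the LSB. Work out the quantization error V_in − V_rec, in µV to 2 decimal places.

Step size: 2.4 V ÷ 2^14 = 146.48 µV.
(V_in − V_low)/LSB = (-0.6966 − (−1.2))/0.000146484 = 3436.5440 → code 3436 (floor).
V_rec = (−1.2) + 3436·0.000146484 = -0.69667969 V.
Error = -0.6966 − (−0.69667969) = 7.96875e-05 V = 79.69 µV.

79.69 µV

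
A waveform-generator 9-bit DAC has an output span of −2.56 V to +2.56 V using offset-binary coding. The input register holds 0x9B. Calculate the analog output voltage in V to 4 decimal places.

LSB = 5.12 V / 2^9 = 10.000 mV.
Code 0x9B = 155 decimal.
V_out = (−2.56) + 155 × 0.01 V = -1.01 V.

-1.0100 V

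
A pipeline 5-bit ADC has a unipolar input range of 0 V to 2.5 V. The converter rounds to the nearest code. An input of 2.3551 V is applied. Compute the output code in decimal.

Full-scale span = 2.5 V; LSB = 2.5/2^5 = 78.125 mV.
Input sits at 30.145 steps above V_low.
Round → code 30.

code 30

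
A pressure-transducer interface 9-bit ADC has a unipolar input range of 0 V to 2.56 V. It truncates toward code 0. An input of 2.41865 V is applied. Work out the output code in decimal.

code 483

Full-scale span = 2.56 V; LSB = 2.56/2^9 = 5.000 mV.
(2.41865 − 0) / 0.005 = 483.730 LSBs.
⌊·⌋(483.730) = 483.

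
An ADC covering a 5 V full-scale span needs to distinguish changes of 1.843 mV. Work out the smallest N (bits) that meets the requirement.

Number of steps required ≥ 5 V / 1.843 mV = 2712.97.
Need 2^N ≥ 2712.97; 2^11 = 2048, 2^12 = 4096.
Minimum N = 12.

12 bits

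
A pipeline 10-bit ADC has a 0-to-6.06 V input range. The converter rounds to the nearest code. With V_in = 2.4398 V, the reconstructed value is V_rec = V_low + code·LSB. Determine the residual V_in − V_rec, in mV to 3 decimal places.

LSB = 6.06/2^10 = 5.918 mV.
Scaled input = 412.2698 LSBs, so code = 412.
Code 412 maps back to 0 + 412×0.00591797 V = 2.4382031 V.
Difference: 0.00159687 V → 1.597 mV.

1.597 mV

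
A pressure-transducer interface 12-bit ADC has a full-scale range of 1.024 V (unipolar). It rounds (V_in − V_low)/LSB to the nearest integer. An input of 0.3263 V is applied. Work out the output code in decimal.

Full-scale span = 1.024 V; LSB = 1.024/2^12 = 250.00 µV.
(0.3263 − 0) / 0.00025 = 1305.200 LSBs.
round(1305.200) = 1305.

code 1305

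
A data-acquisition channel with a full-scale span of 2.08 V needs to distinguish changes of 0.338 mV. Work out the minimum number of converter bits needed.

Number of steps required ≥ 2.08 V / 0.338 mV = 6153.85.
Need 2^N ≥ 6153.85; 2^12 = 4096, 2^13 = 8192.
Minimum N = 13.

13 bits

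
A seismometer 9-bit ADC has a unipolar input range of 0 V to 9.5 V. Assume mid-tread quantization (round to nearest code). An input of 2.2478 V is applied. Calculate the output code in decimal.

LSB = 9.5 V / 512 = 18.555 mV.
Input sits at 121.145 steps above V_low.
Round → code 121.

code 121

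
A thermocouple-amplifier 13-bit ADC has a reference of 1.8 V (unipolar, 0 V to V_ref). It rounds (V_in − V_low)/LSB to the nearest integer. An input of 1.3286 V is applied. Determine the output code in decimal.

code 6047

With 8192 levels over 1.8 V, one step is 219.73 µV.
Input sits at 6046.606 steps above V_low.
So the output code is 6047.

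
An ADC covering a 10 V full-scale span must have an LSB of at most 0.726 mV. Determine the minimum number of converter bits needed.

14 bits

Number of steps required ≥ 10 V / 0.726 mV = 13774.10.
Need 2^N ≥ 13774.10; 2^13 = 8192, 2^14 = 16384.
Minimum N = 14.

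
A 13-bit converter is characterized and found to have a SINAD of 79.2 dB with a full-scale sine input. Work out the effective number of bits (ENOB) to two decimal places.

ENOB = (SINAD − 1.76) / 6.02 = (79.2 − 1.76)/6.02 = 12.864.

12.86 bits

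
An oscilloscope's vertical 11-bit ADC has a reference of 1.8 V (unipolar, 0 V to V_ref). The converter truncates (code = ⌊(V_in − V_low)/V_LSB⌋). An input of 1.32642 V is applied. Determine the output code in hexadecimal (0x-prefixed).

Full-scale span = 1.8 V; LSB = 1.8/2^11 = 0.879 mV.
Input sits at 1509.171 steps above V_low.
⌊·⌋(1509.171) = 1509.
In hexadecimal (0x-prefixed): 0x5E5.

code 0x5E5 (decimal 1509)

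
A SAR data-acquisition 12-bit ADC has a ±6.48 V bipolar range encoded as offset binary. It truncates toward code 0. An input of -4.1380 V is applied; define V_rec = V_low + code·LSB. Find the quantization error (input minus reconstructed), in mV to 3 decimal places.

0.594 mV

One LSB is 12.96 V / 4096 = 3.164 mV.
Scaled input = 740.1877 LSBs, so code = 740.
V_rec = (−6.48) + 740·0.00316406 = -4.1385938 V.
Error = -4.1380 − (−4.1385938) = 0.00059375 V = 0.594 mV.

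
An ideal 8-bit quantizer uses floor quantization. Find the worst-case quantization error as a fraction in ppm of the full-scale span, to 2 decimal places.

3906.25 ppm

Truncating → worst-case error = 1 LSB = V_FS/2^8, so 1e+06/256 = 3906.25 ppm of full scale.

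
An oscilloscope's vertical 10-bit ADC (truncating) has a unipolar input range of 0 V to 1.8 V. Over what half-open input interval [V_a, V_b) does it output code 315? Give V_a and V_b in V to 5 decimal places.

LSB = 1.8/2^10 = 1.758 mV.
V_a = V_low + 315·LSB = 0.553711 V; V_b = V_low + 316·LSB = 0.555469 V.

[0.55371 V, 0.55547 V)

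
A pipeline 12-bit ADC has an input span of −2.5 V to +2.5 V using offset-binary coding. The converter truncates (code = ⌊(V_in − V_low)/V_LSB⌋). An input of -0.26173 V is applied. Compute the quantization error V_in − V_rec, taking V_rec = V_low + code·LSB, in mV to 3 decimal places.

0.721 mV

One LSB is 5 V / 4096 = 1.221 mV.
(V_in − V_low)/LSB = (-0.26173 − (−2.5))/0.0012207 = 1833.5908 → code 1833 (floor).
Reconstructed: -0.26245117 V.
Error = -0.26173 − (−0.26245117) = 0.000721172 V = 0.721 mV.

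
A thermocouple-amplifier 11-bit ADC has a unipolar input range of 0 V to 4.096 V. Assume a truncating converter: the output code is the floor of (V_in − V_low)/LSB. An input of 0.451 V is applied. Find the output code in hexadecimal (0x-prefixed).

With 2048 levels over 4.096 V, one step is 2.000 mV.
Input sits at 225.500 steps above V_low.
So the output code is 225.
In hexadecimal (0x-prefixed): 0xE1.

code 0xE1 (decimal 225)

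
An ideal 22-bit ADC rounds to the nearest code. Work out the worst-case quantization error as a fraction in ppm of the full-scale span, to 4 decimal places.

0.1192 ppm

Rounding → worst-case error = ½ LSB = V_FS/2^23, so 1e+06/8388608 = 0.119209 ppm of full scale.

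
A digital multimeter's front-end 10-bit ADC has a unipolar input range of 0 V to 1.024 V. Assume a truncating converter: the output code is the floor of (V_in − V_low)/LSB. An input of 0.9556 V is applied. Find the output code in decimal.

Full-scale span = 1.024 V; LSB = 1.024/2^10 = 1.000 mV.
Input sits at 955.600 steps above V_low.
⌊·⌋(955.600) = 955.

code 955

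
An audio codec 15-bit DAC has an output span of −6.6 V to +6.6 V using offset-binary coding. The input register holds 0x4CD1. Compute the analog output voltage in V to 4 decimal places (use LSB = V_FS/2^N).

LSB = 13.2 V / 2^15 = 402.83 µV.
Code 0x4CD1 = 19665 decimal.
V_out = (−6.6) + 19665 × 0.000402832 V = 1.32169 V.

1.3217 V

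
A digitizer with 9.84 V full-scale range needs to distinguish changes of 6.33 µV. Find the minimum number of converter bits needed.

21 bits

Number of steps required ≥ 9.84 V / 6.33 µV = 1554502.37.
Need 2^N ≥ 1554502.37; 2^20 = 1048576, 2^21 = 2097152.
Minimum N = 21.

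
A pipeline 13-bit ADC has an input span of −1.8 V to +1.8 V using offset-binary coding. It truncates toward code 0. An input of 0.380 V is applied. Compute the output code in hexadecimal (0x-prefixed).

code 0x1360 (decimal 4960)

LSB = 3.6 V / 8192 = 439.45 µV.
Input sits at 4960.711 steps above V_low.
⌊·⌋(4960.711) = 4960.
In hexadecimal (0x-prefixed): 0x1360.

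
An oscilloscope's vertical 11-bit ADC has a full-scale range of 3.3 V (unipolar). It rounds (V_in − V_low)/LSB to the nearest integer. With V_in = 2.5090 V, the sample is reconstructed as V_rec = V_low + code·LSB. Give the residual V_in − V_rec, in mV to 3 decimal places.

0.162 mV

One LSB is 3.3 V / 2048 = 1.611 mV.
(V_in − V_low)/LSB = (2.5090 − 0)/0.00161133 = 1557.1006 → code 1557 (round).
Code 1557 maps back to 0 + 1557×0.00161133 V = 2.5088379 V.
Error = 2.5090 − 2.5088379 = 0.000162109 V = 0.162 mV.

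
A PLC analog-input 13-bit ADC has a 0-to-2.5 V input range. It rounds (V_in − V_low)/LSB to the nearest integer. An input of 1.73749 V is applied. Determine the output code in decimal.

code 5693

LSB = 2.5 V / 8192 = 305.18 µV.
(V_in − V_low)/LSB = (1.73749 − 0) / 0.000305176 = 5693.407.
So the output code is 5693.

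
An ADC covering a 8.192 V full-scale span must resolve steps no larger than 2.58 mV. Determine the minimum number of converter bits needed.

12 bits

Number of steps required ≥ 8.192 V / 2.58 mV = 3175.19.
Need 2^N ≥ 3175.19; 2^11 = 2048, 2^12 = 4096.
Minimum N = 12.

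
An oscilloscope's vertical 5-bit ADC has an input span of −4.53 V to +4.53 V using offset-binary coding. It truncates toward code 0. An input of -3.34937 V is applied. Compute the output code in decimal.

code 4

LSB = 9.06 V / 32 = 283.125 mV.
(V_in − V_low)/LSB = (-3.34937 − (−4.53)) / 0.283125 = 4.170.
Floor → code 4.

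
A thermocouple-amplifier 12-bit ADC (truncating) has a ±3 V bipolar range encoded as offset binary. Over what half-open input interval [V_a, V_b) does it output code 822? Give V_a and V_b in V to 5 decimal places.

[-1.79590 V, -1.79443 V)

LSB = 6/2^12 = 1.465 mV.
V_a = V_low + 822·LSB = -1.7959 V; V_b = V_low + 823·LSB = -1.79443 V.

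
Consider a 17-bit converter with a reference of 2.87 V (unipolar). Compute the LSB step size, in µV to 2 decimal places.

Full-scale span = 2.87 V.
LSB = 2.87 / 2^17 = 2.87 / 131072 = 2.18964e-05 V = 21.90 µV.

21.90 µV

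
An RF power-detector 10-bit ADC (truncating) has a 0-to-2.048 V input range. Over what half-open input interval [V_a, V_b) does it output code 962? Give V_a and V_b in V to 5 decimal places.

[1.92400 V, 1.92600 V)

LSB = 2.048/2^10 = 2.000 mV.
V_a = V_low + 962·LSB = 1.924 V; V_b = V_low + 963·LSB = 1.926 V.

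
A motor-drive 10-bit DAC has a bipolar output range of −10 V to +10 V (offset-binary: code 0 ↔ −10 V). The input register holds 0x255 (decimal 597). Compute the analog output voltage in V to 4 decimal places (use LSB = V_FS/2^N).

LSB = 20 V / 2^10 = 19.531 mV.
Code 0x255 = 597 decimal.
V_out = (−10) + 597 × 0.0195312 V = 1.66016 V.

1.6602 V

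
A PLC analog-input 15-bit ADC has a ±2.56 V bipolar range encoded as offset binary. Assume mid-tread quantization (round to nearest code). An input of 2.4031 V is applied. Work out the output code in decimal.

code 31764

Full-scale span = 5.12 V; LSB = 5.12/2^15 = 156.25 µV.
Input sits at 31763.840 steps above V_low.
Round → code 31764.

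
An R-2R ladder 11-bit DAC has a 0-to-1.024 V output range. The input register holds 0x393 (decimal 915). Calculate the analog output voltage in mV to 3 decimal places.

LSB = 1.024 V / 2^11 = 0.500 mV.
Code 0x393 = 915 decimal.
V_out = 0 + 915 × 0.0005 V = 0.4575 V.
= 457.500 mV.

457.500 mV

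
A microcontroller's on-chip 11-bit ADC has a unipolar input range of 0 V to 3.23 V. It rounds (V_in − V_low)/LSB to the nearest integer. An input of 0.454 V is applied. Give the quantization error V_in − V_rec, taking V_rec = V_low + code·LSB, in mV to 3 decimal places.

LSB = 3.23/2^11 = 1.577 mV.
(0.454 − 0)/0.00157715 = 287.8613; round gives code 288.
V_rec = 0 + 288·0.00157715 = 0.45421875 V.
Difference: -0.00021875 V → -0.219 mV.

-0.219 mV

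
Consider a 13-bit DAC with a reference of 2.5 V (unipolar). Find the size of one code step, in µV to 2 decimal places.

Full-scale span = 2.5 V.
LSB = 2.5 / 2^13 = 2.5 / 8192 = 0.000305176 V = 305.18 µV.

305.18 µV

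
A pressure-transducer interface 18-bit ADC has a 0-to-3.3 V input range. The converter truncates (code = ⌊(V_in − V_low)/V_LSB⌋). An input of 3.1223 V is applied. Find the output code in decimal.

code 248027

With 262144 levels over 3.3 V, one step is 12.59 µV.
(V_in − V_low)/LSB = (3.1223 − 0) / 1.25885e-05 = 248027.943.
⌊·⌋(248027.943) = 248027.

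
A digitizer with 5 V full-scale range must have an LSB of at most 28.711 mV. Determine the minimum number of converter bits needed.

8 bits

Number of steps required ≥ 5 V / 28.711 mV = 174.15.
Need 2^N ≥ 174.15; 2^7 = 128, 2^8 = 256.
Minimum N = 8.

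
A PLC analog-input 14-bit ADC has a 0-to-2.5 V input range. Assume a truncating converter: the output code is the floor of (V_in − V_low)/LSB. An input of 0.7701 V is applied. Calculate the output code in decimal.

code 5046

With 16384 levels over 2.5 V, one step is 152.59 µV.
(V_in − V_low)/LSB = (0.7701 − 0) / 0.000152588 = 5046.927.
So the output code is 5046.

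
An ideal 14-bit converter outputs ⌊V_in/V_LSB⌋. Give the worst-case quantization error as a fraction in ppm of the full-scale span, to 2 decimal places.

Truncating → worst-case error = 1 LSB = V_FS/2^14, so 1e+06/16384 = 61.0352 ppm of full scale.

61.04 ppm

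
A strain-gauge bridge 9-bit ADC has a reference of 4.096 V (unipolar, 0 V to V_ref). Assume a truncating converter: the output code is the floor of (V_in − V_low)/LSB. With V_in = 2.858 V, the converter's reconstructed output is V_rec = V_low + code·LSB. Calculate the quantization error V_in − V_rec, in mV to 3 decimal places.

2.000 mV

LSB = 4.096/2^9 = 8.000 mV.
(2.858 − 0)/0.008 = 357.2500; ⌊·⌋ gives code 357.
V_rec = 0 + 357·0.008 = 2.856 V.
Difference: 0.002 V → 2.000 mV.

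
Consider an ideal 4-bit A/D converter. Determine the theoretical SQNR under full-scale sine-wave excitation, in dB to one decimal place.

25.8 dB

SNR ≈ 6.02·N + 1.76 dB = 6.02·4 + 1.76 = 25.84 dB.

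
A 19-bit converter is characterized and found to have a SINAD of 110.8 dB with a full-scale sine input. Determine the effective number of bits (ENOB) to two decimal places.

18.11 bits

ENOB = (SINAD − 1.76) / 6.02 = (110.8 − 1.76)/6.02 = 18.113.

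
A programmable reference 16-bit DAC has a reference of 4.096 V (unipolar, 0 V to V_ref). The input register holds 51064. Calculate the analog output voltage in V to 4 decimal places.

LSB = 4.096 V / 2^16 = 62.50 µV.
V_out = 0 + 51064 × 6.25e-05 V = 3.1915 V.

3.1915 V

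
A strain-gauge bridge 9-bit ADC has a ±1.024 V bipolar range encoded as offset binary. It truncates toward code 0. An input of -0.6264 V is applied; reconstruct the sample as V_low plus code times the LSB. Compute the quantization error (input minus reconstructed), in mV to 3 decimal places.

Step size: 2.048 V ÷ 2^9 = 4.000 mV.
(-0.6264 − (−1.024))/0.004 = 99.4000; ⌊·⌋ gives code 99.
Reconstructed: -0.628 V.
Error = -0.6264 − (−0.628) = 0.0016 V = 1.600 mV.

1.600 mV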